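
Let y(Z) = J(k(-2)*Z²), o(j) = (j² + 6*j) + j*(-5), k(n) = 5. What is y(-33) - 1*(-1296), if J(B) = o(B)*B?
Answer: 161463145446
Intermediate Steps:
o(j) = j + j² (o(j) = (j² + 6*j) - 5*j = j + j²)
J(B) = B²*(1 + B) (J(B) = (B*(1 + B))*B = B²*(1 + B))
y(Z) = 25*Z⁴*(1 + 5*Z²) (y(Z) = (5*Z²)²*(1 + 5*Z²) = (25*Z⁴)*(1 + 5*Z²) = 25*Z⁴*(1 + 5*Z²))
y(-33) - 1*(-1296) = (-33)⁴*(25 + 125*(-33)²) - 1*(-1296) = 1185921*(25 + 125*1089) + 1296 = 1185921*(25 + 136125) + 1296 = 1185921*136150 + 1296 = 161463144150 + 1296 = 161463145446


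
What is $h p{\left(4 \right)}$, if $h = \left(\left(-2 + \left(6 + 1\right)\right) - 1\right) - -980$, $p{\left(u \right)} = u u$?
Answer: $15744$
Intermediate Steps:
$p{\left(u \right)} = u^{2}$
$h = 984$ ($h = \left(\left(-2 + 7\right) - 1\right) + 980 = \left(5 - 1\right) + 980 = 4 + 980 = 984$)
$h p{\left(4 \right)} = 984 \cdot 4^{2} = 984 \cdot 16 = 15744$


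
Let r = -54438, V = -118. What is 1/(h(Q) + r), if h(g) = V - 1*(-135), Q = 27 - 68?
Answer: -1/54421 ≈ -1.8375e-5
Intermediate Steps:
Q = -41
h(g) = 17 (h(g) = -118 - 1*(-135) = -118 + 135 = 17)
1/(h(Q) + r) = 1/(17 - 54438) = 1/(-54421) = -1/54421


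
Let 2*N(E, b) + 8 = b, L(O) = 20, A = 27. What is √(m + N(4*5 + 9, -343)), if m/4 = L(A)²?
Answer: √5698/2 ≈ 37.743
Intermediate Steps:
N(E, b) = -4 + b/2
m = 1600 (m = 4*20² = 4*400 = 1600)
√(m + N(4*5 + 9, -343)) = √(1600 + (-4 + (½)*(-343))) = √(1600 + (-4 - 343/2)) = √(1600 - 351/2) = √(2849/2) = √5698/2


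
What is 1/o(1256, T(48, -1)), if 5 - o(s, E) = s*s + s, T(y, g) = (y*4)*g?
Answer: -1/1578787 ≈ -6.3340e-7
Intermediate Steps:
T(y, g) = 4*g*y (T(y, g) = (4*y)*g = 4*g*y)
o(s, E) = 5 - s - s² (o(s, E) = 5 - (s*s + s) = 5 - (s² + s) = 5 - (s + s²) = 5 + (-s - s²) = 5 - s - s²)
1/o(1256, T(48, -1)) = 1/(5 - 1*1256 - 1*1256²) = 1/(5 - 1256 - 1*1577536) = 1/(5 - 1256 - 1577536) = 1/(-1578787) = -1/1578787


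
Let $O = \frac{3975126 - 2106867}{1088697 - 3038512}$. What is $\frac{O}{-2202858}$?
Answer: $\frac{622753}{1431721857090} \approx 4.3497 \cdot 10^{-7}$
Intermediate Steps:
$O = - \frac{1868259}{1949815}$ ($O = \frac{1868259}{-1949815} = 1868259 \left(- \frac{1}{1949815}\right) = - \frac{1868259}{1949815} \approx -0.95817$)
$\frac{O}{-2202858} = - \frac{1868259}{1949815 \left(-2202858\right)} = \left(- \frac{1868259}{1949815}\right) \left(- \frac{1}{2202858}\right) = \frac{622753}{1431721857090}$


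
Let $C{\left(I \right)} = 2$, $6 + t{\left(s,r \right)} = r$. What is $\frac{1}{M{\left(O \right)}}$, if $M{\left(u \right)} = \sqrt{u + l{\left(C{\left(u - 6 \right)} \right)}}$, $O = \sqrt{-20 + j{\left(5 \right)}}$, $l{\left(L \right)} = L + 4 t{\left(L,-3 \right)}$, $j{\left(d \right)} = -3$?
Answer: $\frac{1}{\sqrt{-34 + i \sqrt{23}}} \approx 0.011947 - 0.17024 i$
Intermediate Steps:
$t{\left(s,r \right)} = -6 + r$
$l{\left(L \right)} = -36 + L$ ($l{\left(L \right)} = L + 4 \left(-6 - 3\right) = L + 4 \left(-9\right) = L - 36 = -36 + L$)
$O = i \sqrt{23}$ ($O = \sqrt{-20 - 3} = \sqrt{-23} = i \sqrt{23} \approx 4.7958 i$)
$M{\left(u \right)} = \sqrt{-34 + u}$ ($M{\left(u \right)} = \sqrt{u + \left(-36 + 2\right)} = \sqrt{u - 34} = \sqrt{-34 + u}$)
$\frac{1}{M{\left(O \right)}} = \frac{1}{\sqrt{-34 + i \sqrt{23}}}$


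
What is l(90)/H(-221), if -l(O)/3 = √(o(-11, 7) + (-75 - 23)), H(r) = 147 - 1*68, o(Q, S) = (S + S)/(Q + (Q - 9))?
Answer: -6*I*√23653/2449 ≈ -0.3768*I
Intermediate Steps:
o(Q, S) = 2*S/(-9 + 2*Q) (o(Q, S) = (2*S)/(Q + (-9 + Q)) = (2*S)/(-9 + 2*Q) = 2*S/(-9 + 2*Q))
H(r) = 79 (H(r) = 147 - 68 = 79)
l(O) = -6*I*√23653/31 (l(O) = -3*√(2*7/(-9 + 2*(-11)) + (-75 - 23)) = -3*√(2*7/(-9 - 22) - 98) = -3*√(2*7/(-31) - 98) = -3*√(2*7*(-1/31) - 98) = -3*√(-14/31 - 98) = -6*I*√23653/31)
l(90)/H(-221) = -6*I*√23653/31/79 = -6*I*√23653/31*(1/79) = -6*I*√23653/2449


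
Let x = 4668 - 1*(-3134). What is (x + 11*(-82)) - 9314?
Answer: -2414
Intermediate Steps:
x = 7802 (x = 4668 + 3134 = 7802)
(x + 11*(-82)) - 9314 = (7802 + 11*(-82)) - 9314 = (7802 - 902) - 9314 = 6900 - 9314 = -2414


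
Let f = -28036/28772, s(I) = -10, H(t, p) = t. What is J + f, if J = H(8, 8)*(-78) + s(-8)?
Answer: -4567371/7193 ≈ -634.97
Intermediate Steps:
f = -7009/7193 (f = -28036*1/28772 = -7009/7193 ≈ -0.97442)
J = -634 (J = 8*(-78) - 10 = -624 - 10 = -634)
J + f = -634 - 7009/7193 = -4567371/7193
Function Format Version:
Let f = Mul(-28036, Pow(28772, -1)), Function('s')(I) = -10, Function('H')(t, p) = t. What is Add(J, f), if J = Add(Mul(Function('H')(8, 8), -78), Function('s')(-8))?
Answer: Rational(-4567371, 7193) ≈ -634.97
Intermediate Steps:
f = Rational(-7009, 7193) (f = Mul(-28036, Rational(1, 28772)) = Rational(-7009, 7193) ≈ -0.97442)
J = -634 (J = Add(Mul(8, -78), -10) = Add(-624, -10) = -634)
Add(J, f) = Add(-634, Rational(-7009, 7193)) = Rational(-4567371, 7193)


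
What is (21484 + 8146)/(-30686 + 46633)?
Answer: 29630/15947 ≈ 1.8580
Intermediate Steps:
(21484 + 8146)/(-30686 + 46633) = 29630/15947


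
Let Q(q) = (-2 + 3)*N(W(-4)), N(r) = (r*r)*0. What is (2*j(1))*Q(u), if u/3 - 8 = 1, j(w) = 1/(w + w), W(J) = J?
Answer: 0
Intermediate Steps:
j(w) = 1/(2*w)
N(r) = 0 (N(r) = r²*0 = 0)
u = 27 (u = 24 + 3*1 = 24 + 3 = 27)
Q(q) = 0 (Q(q) = (-2 + 3)*0 = 1*0 = 0)
(2*j(1))*Q(u) = (2*((½)/1))*0 = (2*((½)*1))*0 = (2*(½))*0 = 1*0 = 0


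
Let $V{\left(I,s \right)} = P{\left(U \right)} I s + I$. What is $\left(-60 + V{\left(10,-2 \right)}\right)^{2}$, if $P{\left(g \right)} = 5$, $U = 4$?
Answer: $22500$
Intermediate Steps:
$V{\left(I,s \right)} = I + 5 I s$ ($V{\left(I,s \right)} = 5 I s + I = I + 5 I s$)
$\left(-60 + V{\left(10,-2 \right)}\right)^{2} = \left(-60 + 10 \left(1 + 5 \left(-2\right)\right)\right)^{2} = \left(-60 + 10 \left(1 - 10\right)\right)^{2} = \left(-60 + 10 \left(-9\right)\right)^{2} = \left(-60 - 90\right)^{2} = \left(-150\right)^{2} = 22500$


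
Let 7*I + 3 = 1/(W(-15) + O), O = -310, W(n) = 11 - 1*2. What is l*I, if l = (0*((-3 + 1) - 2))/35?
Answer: 0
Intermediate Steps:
W(n) = 9 (W(n) = 11 - 2 = 9)
I = -904/2107 (I = -3/7 + 1/(7*(9 - 310)) = -3/7 + (1/7)/(-301) = -3/7 + (1/7)*(-1/301) = -3/7 - 1/2107 = -904/2107 ≈ -0.42905)
l = 0 (l = (0*(-2 - 2))*(1/35) = (0*(-4))*(1/35) = 0*(1/35) = 0)
l*I = 0*(-904/2107) = 0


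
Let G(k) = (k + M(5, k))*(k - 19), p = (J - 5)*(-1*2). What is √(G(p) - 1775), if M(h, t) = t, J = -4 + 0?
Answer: I*√1811 ≈ 42.556*I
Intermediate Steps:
J = -4
p = 18 (p = (-4 - 5)*(-1*2) = -9*(-2) = 18)
G(k) = 2*k*(-19 + k) (G(k) = (k + k)*(k - 19) = (2*k)*(-19 + k) = 2*k*(-19 + k))
√(G(p) - 1775) = √(2*18*(-19 + 18) - 1775) = √(2*18*(-1) - 1775) = √(-36 - 1775) = √(-1811) = I*√1811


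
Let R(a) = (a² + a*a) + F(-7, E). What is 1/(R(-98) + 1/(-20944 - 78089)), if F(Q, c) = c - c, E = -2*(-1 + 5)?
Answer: 99033/1902225863 ≈ 5.2062e-5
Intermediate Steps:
E = -8 (E = -2*4 = -8)
F(Q, c) = 0
R(a) = 2*a² (R(a) = (a² + a*a) + 0 = (a² + a²) + 0 = 2*a² + 0 = 2*a²)
1/(R(-98) + 1/(-20944 - 78089)) = 1/(2*(-98)² + 1/(-20944 - 78089)) = 1/(2*9604 + 1/(-99033)) = 1/(19208 - 1/99033) = 1/(1902225863/99033) = 99033/1902225863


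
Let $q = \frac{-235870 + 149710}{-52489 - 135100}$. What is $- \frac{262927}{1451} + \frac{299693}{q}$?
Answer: $\frac{81551275076507}{125018160} \approx 6.5232 \cdot 10^{5}$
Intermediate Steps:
$q = \frac{86160}{187589}$ ($q = - \frac{86160}{-187589} = \left(-86160\right) \left(- \frac{1}{187589}\right) = \frac{86160}{187589} \approx 0.4593$)
$- \frac{262927}{1451} + \frac{299693}{q} = - \frac{262927}{1451} + \frac{299693}{\frac{86160}{187589}} = \left(-262927\right) \frac{1}{1451} + 299693 \cdot \frac{187589}{86160} = - \frac{262927}{1451} + \frac{56219110177}{86160} = \frac{81551275076507}{125018160}$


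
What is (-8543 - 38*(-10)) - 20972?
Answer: -29135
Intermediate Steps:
(-8543 - 38*(-10)) - 20972 = (-8543 + 380) - 20972 = -8163 - 20972 = -29135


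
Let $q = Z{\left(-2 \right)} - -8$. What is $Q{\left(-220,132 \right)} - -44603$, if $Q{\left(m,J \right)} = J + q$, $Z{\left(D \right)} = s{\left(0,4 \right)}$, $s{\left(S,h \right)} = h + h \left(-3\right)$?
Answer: $44735$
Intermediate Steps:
$s{\left(S,h \right)} = - 2 h$ ($s{\left(S,h \right)} = h - 3 h = - 2 h$)
$Z{\left(D \right)} = -8$ ($Z{\left(D \right)} = \left(-2\right) 4 = -8$)
$q = 0$ ($q = -8 - -8 = -8 + 8 = 0$)
$Q{\left(m,J \right)} = J$ ($Q{\left(m,J \right)} = J + 0 = J$)
$Q{\left(-220,132 \right)} - -44603 = 132 - -44603 = 132 + 44603 = 44735$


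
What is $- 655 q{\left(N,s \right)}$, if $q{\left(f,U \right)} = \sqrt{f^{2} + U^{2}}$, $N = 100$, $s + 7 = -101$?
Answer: $- 2620 \sqrt{1354} \approx -96408.0$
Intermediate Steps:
$s = -108$ ($s = -7 - 101 = -108$)
$q{\left(f,U \right)} = \sqrt{U^{2} + f^{2}}$
$- 655 q{\left(N,s \right)} = - 655 \sqrt{\left(-108\right)^{2} + 100^{2}} = - 655 \sqrt{11664 + 10000} = - 655 \sqrt{21664} = - 655 \cdot 4 \sqrt{1354} = - 2620 \sqrt{1354}$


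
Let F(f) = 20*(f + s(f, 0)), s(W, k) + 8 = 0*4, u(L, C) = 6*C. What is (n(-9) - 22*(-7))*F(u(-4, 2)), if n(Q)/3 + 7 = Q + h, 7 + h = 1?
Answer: 7040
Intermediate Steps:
h = -6 (h = -7 + 1 = -6)
n(Q) = -39 + 3*Q (n(Q) = -21 + 3*(Q - 6) = -21 + 3*(-6 + Q) = -21 + (-18 + 3*Q) = -39 + 3*Q)
s(W, k) = -8 (s(W, k) = -8 + 0*4 = -8 + 0 = -8)
F(f) = -160 + 20*f (F(f) = 20*(f - 8) = 20*(-8 + f) = -160 + 20*f)
(n(-9) - 22*(-7))*F(u(-4, 2)) = ((-39 + 3*(-9)) - 22*(-7))*(-160 + 20*(6*2)) = ((-39 - 27) + 154)*(-160 + 20*12) = (-66 + 154)*(-160 + 240) = 88*80 = 7040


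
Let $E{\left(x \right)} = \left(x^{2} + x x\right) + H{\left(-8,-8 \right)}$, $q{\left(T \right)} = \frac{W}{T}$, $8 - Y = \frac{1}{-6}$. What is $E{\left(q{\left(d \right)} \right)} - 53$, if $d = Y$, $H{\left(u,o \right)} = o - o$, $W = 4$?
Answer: $- \frac{126101}{2401} \approx -52.52$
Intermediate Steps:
$Y = \frac{49}{6}$ ($Y = 8 - \frac{1}{-6} = 8 - - \frac{1}{6} = 8 + \frac{1}{6} = \frac{49}{6} \approx 8.1667$)
$H{\left(u,o \right)} = 0$
$d = \frac{49}{6} \approx 8.1667$
$q{\left(T \right)} = \frac{4}{T}$
$E{\left(x \right)} = 2 x^{2}$ ($E{\left(x \right)} = \left(x^{2} + x x\right) + 0 = \left(x^{2} + x^{2}\right) + 0 = 2 x^{2} + 0 = 2 x^{2}$)
$E{\left(q{\left(d \right)} \right)} - 53 = 2 \left(\frac{4}{\frac{49}{6}}\right)^{2} - 53 = 2 \left(4 \cdot \frac{6}{49}\right)^{2} - 53 = 2 \left(\frac{24}{49}\right)^{2} - 53 = 2 \cdot \frac{576}{2401} - 53 = \frac{1152}{2401} - 53 = - \frac{126101}{2401}$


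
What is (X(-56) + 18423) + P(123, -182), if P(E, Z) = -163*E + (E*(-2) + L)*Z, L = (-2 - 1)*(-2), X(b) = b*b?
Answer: 45190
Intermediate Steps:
X(b) = b**2
L = 6 (L = -3*(-2) = 6)
P(E, Z) = -163*E + Z*(6 - 2*E) (P(E, Z) = -163*E + (E*(-2) + 6)*Z = -163*E + (-2*E + 6)*Z = -163*E + (6 - 2*E)*Z = -163*E + Z*(6 - 2*E))
(X(-56) + 18423) + P(123, -182) = ((-56)**2 + 18423) + (-163*123 + 6*(-182) - 2*123*(-182)) = (3136 + 18423) + (-20049 - 1092 + 44772) = 21559 + 23631 = 45190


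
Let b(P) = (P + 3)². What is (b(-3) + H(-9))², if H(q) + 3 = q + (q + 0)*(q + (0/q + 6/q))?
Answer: 5625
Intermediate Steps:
b(P) = (3 + P)²
H(q) = -3 + q + q*(q + 6/q) (H(q) = -3 + (q + (q + 0)*(q + (0/q + 6/q))) = -3 + (q + q*(q + (0 + 6/q))) = -3 + (q + q*(q + 6/q)) = -3 + q + q*(q + 6/q))
(b(-3) + H(-9))² = ((3 - 3)² + (3 - 9 + (-9)²))² = (0² + (3 - 9 + 81))² = (0 + 75)² = 75² = 5625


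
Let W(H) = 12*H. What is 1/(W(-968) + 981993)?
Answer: 1/970377 ≈ 1.0305e-6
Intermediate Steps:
1/(W(-968) + 981993) = 1/(12*(-968) + 981993) = 1/(-11616 + 981993) = 1/970377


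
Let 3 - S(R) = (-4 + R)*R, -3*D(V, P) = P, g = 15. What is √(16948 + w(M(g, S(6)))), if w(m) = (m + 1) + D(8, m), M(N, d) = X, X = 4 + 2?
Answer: √16953 ≈ 130.20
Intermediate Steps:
D(V, P) = -P/3
S(R) = 3 - R*(-4 + R) (S(R) = 3 - (-4 + R)*R = 3 - R*(-4 + R))
X = 6
M(N, d) = 6
w(m) = 1 + 2*m/3 (w(m) = (m + 1) - m/3 = (1 + m) - m/3 = 1 + 2*m/3)
√(16948 + w(M(g, S(6)))) = √(16948 + (1 + (⅔)*6)) = √(16948 + (1 + 4)) = √(16948 + 5) = √16953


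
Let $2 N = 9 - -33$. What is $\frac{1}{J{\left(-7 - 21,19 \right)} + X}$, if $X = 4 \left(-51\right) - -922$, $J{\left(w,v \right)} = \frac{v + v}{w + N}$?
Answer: $\frac{7}{4988} \approx 0.0014034$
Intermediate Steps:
$N = 21$ ($N = \frac{9 - -33}{2} = \frac{9 + 33}{2} = \frac{1}{2} \cdot 42 = 21$)
$J{\left(w,v \right)} = \frac{2 v}{21 + w}$ ($J{\left(w,v \right)} = \frac{v + v}{w + 21} = \frac{2 v}{21 + w}$)
$X = 718$ ($X = -204 + 922 = 718$)
$\frac{1}{J{\left(-7 - 21,19 \right)} + X} = \frac{1}{2 \cdot 19 \frac{1}{21 - 28} + 718} = \frac{1}{2 \cdot 19 \frac{1}{-7} + 718} = \frac{1}{2 \cdot 19 \left(- \frac{1}{7}\right) + 718} = \frac{1}{- \frac{38}{7} + 718} = \frac{1}{\frac{4988}{7}} = \frac{7}{4988}$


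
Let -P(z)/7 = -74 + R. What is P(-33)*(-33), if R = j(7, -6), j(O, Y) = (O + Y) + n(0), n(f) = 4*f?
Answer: -16863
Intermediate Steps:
j(O, Y) = O + Y (j(O, Y) = (O + Y) + 4*0 = (O + Y) + 0 = O + Y)
R = 1 (R = 7 - 6 = 1)
P(z) = 511 (P(z) = -7*(-74 + 1) = -7*(-73) = 511)
P(-33)*(-33) = 511*(-33) = -16863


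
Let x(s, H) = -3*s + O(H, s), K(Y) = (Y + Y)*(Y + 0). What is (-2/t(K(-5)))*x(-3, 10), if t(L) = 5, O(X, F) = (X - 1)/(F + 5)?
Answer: -27/5 ≈ -5.4000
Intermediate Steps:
K(Y) = 2*Y² (K(Y) = (2*Y)*Y = 2*Y²)
O(X, F) = (-1 + X)/(5 + F)
x(s, H) = -3*s + (-1 + H)/(5 + s)
(-2/t(K(-5)))*x(-3, 10) = (-2/5)*((-1 + 10 - 3*(-3)*(5 - 3))/(5 - 3)) = (-2*⅕)*((-1 + 10 - 3*(-3)*2)/2) = -(-1 + 10 + 18)/5 = -27/5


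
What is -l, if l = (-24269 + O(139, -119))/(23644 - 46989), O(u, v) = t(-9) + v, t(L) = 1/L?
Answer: -219493/210105 ≈ -1.0447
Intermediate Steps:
O(u, v) = -1/9 + v (O(u, v) = 1/(-9) + v = -1/9 + v)
l = 219493/210105 (l = (-24269 + (-1/9 - 119))/(23644 - 46989) = (-24269 - 1072/9)/(-23345) = -219493/9*(-1/23345) = 219493/210105 ≈ 1.0447)
-l = -1*219493/210105 = -219493/210105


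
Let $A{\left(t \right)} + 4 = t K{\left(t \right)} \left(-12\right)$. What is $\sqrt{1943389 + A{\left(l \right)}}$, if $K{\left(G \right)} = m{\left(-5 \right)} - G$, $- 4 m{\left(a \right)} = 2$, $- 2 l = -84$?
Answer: $\sqrt{1964805} \approx 1401.7$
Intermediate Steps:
$l = 42$ ($l = \left(- \frac{1}{2}\right) \left(-84\right) = 42$)
$m{\left(a \right)} = - \frac{1}{2}$ ($m{\left(a \right)} = \left(- \frac{1}{4}\right) 2 = - \frac{1}{2}$)
$K{\left(G \right)} = - \frac{1}{2} - G$
$A{\left(t \right)} = -4 - 12 t \left(- \frac{1}{2} - t\right)$ ($A{\left(t \right)} = -4 + t \left(- \frac{1}{2} - t\right) \left(-12\right) = -4 - 12 t \left(- \frac{1}{2} - t\right)$)
$\sqrt{1943389 + A{\left(l \right)}} = \sqrt{1943389 + \left(-4 + 6 \cdot 42 + 12 \cdot 42^{2}\right)} = \sqrt{1943389 + \left(-4 + 252 + 12 \cdot 1764\right)} = \sqrt{1943389 + \left(-4 + 252 + 21168\right)} = \sqrt{1943389 + 21416} = \sqrt{1964805}$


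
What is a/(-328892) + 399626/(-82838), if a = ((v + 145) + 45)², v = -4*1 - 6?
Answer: -16764718199/3405594437 ≈ -4.9227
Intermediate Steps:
v = -10 (v = -4 - 6 = -10)
a = 32400 (a = ((-10 + 145) + 45)² = (135 + 45)² = 180² = 32400)
a/(-328892) + 399626/(-82838) = 32400/(-328892) + 399626/(-82838) = 32400*(-1/328892) + 399626*(-1/82838) = -8100/82223 - 199813/41419 = -16764718199/3405594437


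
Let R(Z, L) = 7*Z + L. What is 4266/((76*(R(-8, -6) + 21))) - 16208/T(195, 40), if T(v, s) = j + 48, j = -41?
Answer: -25266995/10906 ≈ -2316.8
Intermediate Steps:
R(Z, L) = L + 7*Z
T(v, s) = 7 (T(v, s) = -41 + 48 = 7)
4266/((76*(R(-8, -6) + 21))) - 16208/T(195, 40) = 4266/((76*((-6 + 7*(-8)) + 21))) - 16208/7 = 4266/((76*((-6 - 56) + 21))) - 16208*⅐ = 4266/((76*(-62 + 21))) - 16208/7 = 4266/((76*(-41))) - 16208/7 = 4266/(-3116) - 16208/7 = 4266*(-1/3116) - 16208/7 = -2133/1558 - 16208/7 = -25266995/10906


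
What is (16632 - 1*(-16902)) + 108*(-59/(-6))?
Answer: 34596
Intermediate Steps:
(16632 - 1*(-16902)) + 108*(-59/(-6)) = (16632 + 16902) + 108*(-59*(-1/6)) = 33534 + 108*(59/6) = 33534 + 1062 = 34596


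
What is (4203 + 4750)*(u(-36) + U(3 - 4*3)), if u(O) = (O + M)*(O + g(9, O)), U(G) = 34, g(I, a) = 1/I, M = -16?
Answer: 153114206/9 ≈ 1.7013e+7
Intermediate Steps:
u(O) = (-16 + O)*(1/9 + O) (u(O) = (O - 16)*(O + 1/9) = (-16 + O)*(O + 1/9) = (-16 + O)*(1/9 + O))
(4203 + 4750)*(u(-36) + U(3 - 4*3)) = (4203 + 4750)*((-16/9 + (-36)**2 - 143/9*(-36)) + 34) = 8953*((-16/9 + 1296 + 572) + 34) = 8953*(16796/9 + 34) = 8953*(17102/9) = 153114206/9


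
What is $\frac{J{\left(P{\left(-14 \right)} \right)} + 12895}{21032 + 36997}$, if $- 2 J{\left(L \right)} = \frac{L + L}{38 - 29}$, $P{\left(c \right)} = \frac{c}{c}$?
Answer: $\frac{116054}{522261} \approx 0.22221$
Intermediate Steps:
$P{\left(c \right)} = 1$
$J{\left(L \right)} = - \frac{L}{9}$ ($J{\left(L \right)} = - \frac{\left(L + L\right) \frac{1}{38 - 29}}{2} = - \frac{2 L \frac{1}{9}}{2} = - \frac{\frac{2}{9} L}{2} = - \frac{L}{9}$)
$\frac{J{\left(P{\left(-14 \right)} \right)} + 12895}{21032 + 36997} = \frac{\left(- \frac{1}{9}\right) 1 + 12895}{21032 + 36997} = \frac{- \frac{1}{9} + 12895}{58029} = \frac{116054}{9} \cdot \frac{1}{58029} = \frac{116054}{522261}$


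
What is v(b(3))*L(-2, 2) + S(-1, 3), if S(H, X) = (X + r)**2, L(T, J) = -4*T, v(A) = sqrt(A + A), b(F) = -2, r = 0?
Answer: 9 + 16*I ≈ 9.0 + 16.0*I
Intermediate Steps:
v(A) = sqrt(2)*sqrt(A) (v(A) = sqrt(2*A) = sqrt(2)*sqrt(A))
S(H, X) = X**2 (S(H, X) = (X + 0)**2 = X**2)
v(b(3))*L(-2, 2) + S(-1, 3) = (sqrt(2)*sqrt(-2))*(-4*(-2)) + 3**2 = (sqrt(2)*(I*sqrt(2)))*8 + 9 = (2*I)*8 + 9 = 16*I + 9 = 9 + 16*I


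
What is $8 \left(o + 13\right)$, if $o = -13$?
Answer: $0$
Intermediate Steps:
$8 \left(o + 13\right) = 8 \left(-13 + 13\right) = 8 \cdot 0 = 0$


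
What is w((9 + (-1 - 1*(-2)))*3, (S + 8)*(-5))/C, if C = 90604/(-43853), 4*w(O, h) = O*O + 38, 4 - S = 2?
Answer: -20567057/181208 ≈ -113.50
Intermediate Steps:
S = 2 (S = 4 - 1*2 = 4 - 2 = 2)
w(O, h) = 19/2 + O²/4 (w(O, h) = (O*O + 38)/4 = (O² + 38)/4 = (38 + O²)/4 = 19/2 + O²/4)
C = -90604/43853 (C = 90604*(-1/43853) = -90604/43853 ≈ -2.0661)
w((9 + (-1 - 1*(-2)))*3, (S + 8)*(-5))/C = (19/2 + ((9 + (-1 - 1*(-2)))*3)²/4)/(-90604/43853) = (19/2 + ((9 + (-1 + 2))*3)²/4)*(-43853/90604) = (19/2 + ((9 + 1)*3)²/4)*(-43853/90604) = (19/2 + (10*3)²/4)*(-43853/90604) = (19/2 + (¼)*30²)*(-43853/90604) = (19/2 + (¼)*900)*(-43853/90604) = (19/2 + 225)*(-43853/90604) = (469/2)*(-43853/90604) = -20567057/181208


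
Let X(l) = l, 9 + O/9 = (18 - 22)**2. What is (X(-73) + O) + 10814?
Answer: 10804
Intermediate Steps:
O = 63 (O = -81 + 9*(18 - 22)**2 = -81 + 9*(-4)**2 = -81 + 9*16 = -81 + 144 = 63)
(X(-73) + O) + 10814 = (-73 + 63) + 10814 = -10 + 10814 = 10804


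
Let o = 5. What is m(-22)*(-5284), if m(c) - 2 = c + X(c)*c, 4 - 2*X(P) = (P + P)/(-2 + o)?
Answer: 3571984/3 ≈ 1.1907e+6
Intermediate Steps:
X(P) = 2 - P/3 (X(P) = 2 - (P + P)/(2*(-2 + 5)) = 2 - 2*P/(2*3) = 2 - P/3)
m(c) = 2 + c + c*(2 - c/3) (m(c) = 2 + (c + (2 - c/3)*c) = 2 + (c + c*(2 - c/3)) = 2 + c + c*(2 - c/3))
m(-22)*(-5284) = (2 + 3*(-22) - 1/3*(-22)**2)*(-5284) = (2 - 66 - 1/3*484)*(-5284) = (2 - 66 - 484/3)*(-5284) = -676/3*(-5284) = 3571984/3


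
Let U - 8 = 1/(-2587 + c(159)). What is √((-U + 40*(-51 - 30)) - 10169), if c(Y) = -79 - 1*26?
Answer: I*√24307792899/1346 ≈ 115.83*I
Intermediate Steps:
c(Y) = -105 (c(Y) = -79 - 26 = -105)
U = 21535/2692 (U = 8 + 1/(-2587 - 105) = 8 + 1/(-2692) = 8 - 1/2692 = 21535/2692 ≈ 7.9996)
√((-U + 40*(-51 - 30)) - 10169) = √((-1*21535/2692 + 40*(-51 - 30)) - 10169) = √((-21535/2692 + 40*(-81)) - 10169) = √((-21535/2692 - 3240) - 10169) = √(-8743615/2692 - 10169) = √(-36118563/2692) = I*√24307792899/1346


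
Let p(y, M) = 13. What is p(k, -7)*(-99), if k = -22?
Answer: -1287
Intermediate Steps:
p(k, -7)*(-99) = 13*(-99) = -1287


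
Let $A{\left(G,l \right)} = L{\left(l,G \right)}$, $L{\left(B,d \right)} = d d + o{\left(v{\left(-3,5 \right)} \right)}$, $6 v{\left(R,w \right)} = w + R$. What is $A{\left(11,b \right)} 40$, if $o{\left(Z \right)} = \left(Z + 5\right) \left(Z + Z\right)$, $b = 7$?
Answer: $\frac{44840}{9} \approx 4982.2$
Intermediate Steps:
$v{\left(R,w \right)} = \frac{R}{6} + \frac{w}{6}$ ($v{\left(R,w \right)} = \frac{w + R}{6} = \frac{R + w}{6} = \frac{R}{6} + \frac{w}{6}$)
$o{\left(Z \right)} = 2 Z \left(5 + Z\right)$ ($o{\left(Z \right)} = \left(5 + Z\right) 2 Z = 2 Z \left(5 + Z\right)$)
$L{\left(B,d \right)} = \frac{32}{9} + d^{2}$ ($L{\left(B,d \right)} = d d + 2 \left(\frac{1}{6} \left(-3\right) + \frac{1}{6} \cdot 5\right) \left(5 + \left(\frac{1}{6} \left(-3\right) + \frac{1}{6} \cdot 5\right)\right) = d^{2} + 2 \left(- \frac{1}{2} + \frac{5}{6}\right) \left(5 + \left(- \frac{1}{2} + \frac{5}{6}\right)\right) = d^{2} + 2 \cdot \frac{1}{3} \left(5 + \frac{1}{3}\right) = d^{2} + 2 \cdot \frac{1}{3} \cdot \frac{16}{3} = d^{2} + \frac{32}{9} = \frac{32}{9} + d^{2}$)
$A{\left(G,l \right)} = \frac{32}{9} + G^{2}$
$A{\left(11,b \right)} 40 = \left(\frac{32}{9} + 11^{2}\right) 40 = \left(\frac{32}{9} + 121\right) 40 = \frac{1121}{9} \cdot 40 = \frac{44840}{9}$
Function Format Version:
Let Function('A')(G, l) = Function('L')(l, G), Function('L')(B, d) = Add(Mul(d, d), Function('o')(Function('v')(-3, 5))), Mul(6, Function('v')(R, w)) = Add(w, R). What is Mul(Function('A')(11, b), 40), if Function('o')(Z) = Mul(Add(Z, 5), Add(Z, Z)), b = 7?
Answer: Rational(44840, 9) ≈ 4982.2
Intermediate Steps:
Function('v')(R, w) = Add(Mul(Rational(1, 6), R), Mul(Rational(1, 6), w)) (Function('v')(R, w) = Mul(Rational(1, 6), Add(w, R)) = Mul(Rational(1, 6), Add(R, w)) = Add(Mul(Rational(1, 6), R), Mul(Rational(1, 6), w)))
Function('o')(Z) = Mul(2, Z, Add(5, Z)) (Function('o')(Z) = Mul(Add(5, Z), Mul(2, Z)) = Mul(2, Z, Add(5, Z)))
Function('L')(B, d) = Add(Rational(32, 9), Pow(d, 2)) (Function('L')(B, d) = Add(Mul(d, d), Mul(2, Add(Mul(Rational(1, 6), -3), Mul(Rational(1, 6), 5)), Add(5, Add(Mul(Rational(1, 6), -3), Mul(Rational(1, 6), 5))))) = Add(Pow(d, 2), Mul(2, Add(Rational(-1, 2), Rational(5, 6)), Add(5, Add(Rational(-1, 2), Rational(5, 6))))) = Add(Pow(d, 2), Mul(2, Rational(1, 3), Add(5, Rational(1, 3)))) = Add(Pow(d, 2), Mul(2, Rational(1, 3), Rational(16, 3))) = Add(Pow(d, 2), Rational(32, 9)) = Add(Rational(32, 9), Pow(d, 2)))
Function('A')(G, l) = Add(Rational(32, 9), Pow(G, 2))
Mul(Function('A')(11, b), 40) = Mul(Add(Rational(32, 9), Pow(11, 2)), 40) = Mul(Add(Rational(32, 9), 121), 40) = Mul(Rational(1121, 9), 40) = Rational(44840, 9)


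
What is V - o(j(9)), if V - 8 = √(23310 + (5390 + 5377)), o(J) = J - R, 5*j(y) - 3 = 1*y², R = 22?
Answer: 66/5 + √34077 ≈ 197.80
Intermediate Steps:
j(y) = ⅗ + y²/5 (j(y) = ⅗ + (1*y²)/5 = ⅗ + y²/5)
o(J) = -22 + J (o(J) = J - 1*22 = J - 22 = -22 + J)
V = 8 + √34077 (V = 8 + √(23310 + (5390 + 5377)) = 8 + √(23310 + 10767) = 8 + √34077 ≈ 192.60)
V - o(j(9)) = (8 + √34077) - (-22 + (⅗ + (⅕)*9²)) = (8 + √34077) - (-22 + (⅗ + (⅕)*81)) = (8 + √34077) - (-22 + (⅗ + 81/5)) = (8 + √34077) - (-22 + 84/5) = (8 + √34077) - 1*(-26/5) = (8 + √34077) + 26/5 = 66/5 + √34077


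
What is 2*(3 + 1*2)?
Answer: 10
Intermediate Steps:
2*(3 + 1*2) = 2*(3 + 2) = 2*5 = 10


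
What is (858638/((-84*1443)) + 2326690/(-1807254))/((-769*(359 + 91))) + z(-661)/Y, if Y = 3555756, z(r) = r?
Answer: -311408546260456/1925780832878099925 ≈ -0.00016171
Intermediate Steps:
(858638/((-84*1443)) + 2326690/(-1807254))/((-769*(359 + 91))) + z(-661)/Y = (858638/((-84*1443)) + 2326690/(-1807254))/((-769*(359 + 91))) - 661/3555756 = (858638/(-121212) + 2326690*(-1/1807254))/((-769*450)) - 661*1/3555756 = (858638*(-1/121212) - 1163345/903627)/(-346050) - 661/3555756 = (-429319/60606 - 1163345/903627)*(-1/346050) - 661/3555756 = -5659875643/676113802*(-1/346050) - 661/3555756 = 5659875643/233969181182100 - 661/3555756 = -311408546260456/1925780832878099925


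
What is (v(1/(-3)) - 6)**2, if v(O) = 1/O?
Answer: 81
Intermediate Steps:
(v(1/(-3)) - 6)**2 = (1/(1/(-3)) - 6)**2 = (1/(1*(-1/3)) - 6)**2 = (1/(-1/3) - 6)**2 = (-3 - 6)**2 = (-9)**2 = 81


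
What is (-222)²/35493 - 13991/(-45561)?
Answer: 914003629/539032191 ≈ 1.6956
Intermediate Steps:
(-222)²/35493 - 13991/(-45561) = 49284*(1/35493) - 13991*(-1/45561) = 16428/11831 + 13991/45561 = 914003629/539032191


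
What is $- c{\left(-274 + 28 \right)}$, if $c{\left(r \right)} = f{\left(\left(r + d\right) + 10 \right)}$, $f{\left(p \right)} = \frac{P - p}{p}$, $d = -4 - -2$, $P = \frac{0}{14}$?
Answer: $1$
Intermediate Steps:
$P = 0$ ($P = 0 \cdot \frac{1}{14} = 0$)
$d = -2$ ($d = -4 + 2 = -2$)
$f{\left(p \right)} = -1$ ($f{\left(p \right)} = \frac{0 - p}{p} = \frac{\left(-1\right) p}{p} = -1$)
$c{\left(r \right)} = -1$
$- c{\left(-274 + 28 \right)} = \left(-1\right) \left(-1\right) = 1$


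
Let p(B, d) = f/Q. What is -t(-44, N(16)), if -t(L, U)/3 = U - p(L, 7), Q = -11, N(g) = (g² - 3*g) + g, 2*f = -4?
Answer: 7386/11 ≈ 671.45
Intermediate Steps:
f = -2 (f = (½)*(-4) = -2)
N(g) = g² - 2*g
p(B, d) = 2/11 (p(B, d) = -2/(-11) = -2*(-1/11) = 2/11)
t(L, U) = 6/11 - 3*U (t(L, U) = -3*(U - 1*2/11) = -3*(U - 2/11) = -3*(-2/11 + U) = 6/11 - 3*U)
-t(-44, N(16)) = -(6/11 - 48*(-2 + 16)) = -(6/11 - 48*14) = -(6/11 - 3*224) = -(6/11 - 672) = -1*(-7386/11) = 7386/11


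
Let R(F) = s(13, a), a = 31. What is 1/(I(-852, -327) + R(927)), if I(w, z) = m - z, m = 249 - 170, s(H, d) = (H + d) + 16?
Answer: 1/466 ≈ 0.0021459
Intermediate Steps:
s(H, d) = 16 + H + d
R(F) = 60 (R(F) = 16 + 13 + 31 = 60)
m = 79
I(w, z) = 79 - z
1/(I(-852, -327) + R(927)) = 1/((79 - 1*(-327)) + 60) = 1/((79 + 327) + 60) = 1/(406 + 60) = 1/466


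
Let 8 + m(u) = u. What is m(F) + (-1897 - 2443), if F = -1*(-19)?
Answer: -4329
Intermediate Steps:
F = 19
m(u) = -8 + u
m(F) + (-1897 - 2443) = (-8 + 19) + (-1897 - 2443) = 11 - 4340 = -4329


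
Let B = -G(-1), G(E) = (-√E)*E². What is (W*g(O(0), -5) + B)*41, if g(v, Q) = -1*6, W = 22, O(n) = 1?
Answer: -5412 + 41*I ≈ -5412.0 + 41.0*I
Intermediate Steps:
G(E) = -E^(5/2)
B = I (B = -(-1)*(-1)^(5/2) = -(-1)*I = I ≈ 1.0*I)
g(v, Q) = -6
(W*g(O(0), -5) + B)*41 = (22*(-6) + I)*41 = (-132 + I)*41 = -5412 + 41*I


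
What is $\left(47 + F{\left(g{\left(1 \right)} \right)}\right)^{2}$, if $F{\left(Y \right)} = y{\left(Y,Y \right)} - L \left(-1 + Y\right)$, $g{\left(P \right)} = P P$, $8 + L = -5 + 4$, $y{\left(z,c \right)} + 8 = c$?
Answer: $1600$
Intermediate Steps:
$y{\left(z,c \right)} = -8 + c$
$L = -9$ ($L = -8 + \left(-5 + 4\right) = -8 - 1 = -9$)
$g{\left(P \right)} = P^{2}$
$F{\left(Y \right)} = -17 + 10 Y$ ($F{\left(Y \right)} = \left(-8 + Y\right) - - 9 \left(-1 + Y\right) = \left(-8 + Y\right) - \left(9 - 9 Y\right) = \left(-8 + Y\right) + \left(-9 + 9 Y\right) = -17 + 10 Y$)
$\left(47 + F{\left(g{\left(1 \right)} \right)}\right)^{2} = \left(47 - \left(17 - 10 \cdot 1^{2}\right)\right)^{2} = \left(47 + \left(-17 + 10 \cdot 1\right)\right)^{2} = \left(47 + \left(-17 + 10\right)\right)^{2} = \left(47 - 7\right)^{2} = 40^{2} = 1600$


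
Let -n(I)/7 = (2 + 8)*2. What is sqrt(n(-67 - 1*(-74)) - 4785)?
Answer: 5*I*sqrt(197) ≈ 70.178*I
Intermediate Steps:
n(I) = -140 (n(I) = -7*(2 + 8)*2 = -70*2 = -7*20 = -140)
sqrt(n(-67 - 1*(-74)) - 4785) = sqrt(-140 - 4785) = sqrt(-4925) = 5*I*sqrt(197)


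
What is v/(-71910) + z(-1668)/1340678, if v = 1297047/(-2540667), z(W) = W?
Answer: -50500602787349/40823502981428610 ≈ -0.0012370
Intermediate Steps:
v = -432349/846889 (v = 1297047*(-1/2540667) = -432349/846889 ≈ -0.51051)
v/(-71910) + z(-1668)/1340678 = -432349/846889/(-71910) - 1668/1340678 = -432349/846889*(-1/71910) - 1668*1/1340678 = 432349/60899787990 - 834/670339 = -50500602787349/40823502981428610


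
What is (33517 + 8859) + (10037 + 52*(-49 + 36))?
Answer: 51737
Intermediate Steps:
(33517 + 8859) + (10037 + 52*(-49 + 36)) = 42376 + (10037 + 52*(-13)) = 42376 + (10037 - 676) = 42376 + 9361 = 51737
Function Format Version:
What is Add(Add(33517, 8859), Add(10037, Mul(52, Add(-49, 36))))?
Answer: 51737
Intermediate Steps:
Add(Add(33517, 8859), Add(10037, Mul(52, Add(-49, 36)))) = Add(42376, Add(10037, Mul(52, -13))) = Add(42376, Add(10037, -676)) = Add(42376, 9361) = 51737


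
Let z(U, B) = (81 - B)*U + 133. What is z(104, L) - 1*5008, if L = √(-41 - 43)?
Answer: 3549 - 208*I*√21 ≈ 3549.0 - 953.18*I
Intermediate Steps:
L = 2*I*√21 (L = √(-84) = 2*I*√21 ≈ 9.1651*I)
z(U, B) = 133 + U*(81 - B) (z(U, B) = U*(81 - B) + 133 = 133 + U*(81 - B))
z(104, L) - 1*5008 = (133 + 81*104 - 1*2*I*√21*104) - 1*5008 = (133 + 8424 - 208*I*√21) - 5008 = (8557 - 208*I*√21) - 5008 = 3549 - 208*I*√21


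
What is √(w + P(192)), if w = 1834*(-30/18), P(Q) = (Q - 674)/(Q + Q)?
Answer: I*√195707/8 ≈ 55.298*I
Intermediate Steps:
P(Q) = (-674 + Q)/(2*Q) (P(Q) = (-674 + Q)/((2*Q)) = (-674 + Q)*(1/(2*Q)) = (-674 + Q)/(2*Q))
w = -9170/3 (w = 1834*(-30*1/18) = 1834*(-5/3) = -9170/3 ≈ -3056.7)
√(w + P(192)) = √(-9170/3 + (½)*(-674 + 192)/192) = √(-9170/3 + (½)*(1/192)*(-482)) = √(-9170/3 - 241/192) = √(-195707/64) = I*√195707/8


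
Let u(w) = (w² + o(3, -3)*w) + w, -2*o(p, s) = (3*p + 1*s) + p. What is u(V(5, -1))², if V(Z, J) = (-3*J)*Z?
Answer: 119025/4 ≈ 29756.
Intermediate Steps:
o(p, s) = -2*p - s/2 (o(p, s) = -((3*p + 1*s) + p)/2 = -((3*p + s) + p)/2 = -((s + 3*p) + p)/2 = -(s + 4*p)/2 = -2*p - s/2)
V(Z, J) = -3*J*Z
u(w) = w² - 7*w/2 (u(w) = (w² + (-2*3 - ½*(-3))*w) + w = (w² + (-6 + 3/2)*w) + w = (w² - 9*w/2) + w = w² - 7*w/2)
u(V(5, -1))² = ((-3*(-1)*5)*(-7 + 2*(-3*(-1)*5))/2)² = ((½)*15*(-7 + 2*15))² = ((½)*15*(-7 + 30))² = ((½)*15*23)² = (345/2)² = 119025/4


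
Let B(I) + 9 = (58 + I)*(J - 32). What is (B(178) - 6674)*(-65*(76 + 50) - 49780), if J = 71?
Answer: -146142370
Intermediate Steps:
B(I) = 2253 + 39*I (B(I) = -9 + (58 + I)*(71 - 32) = -9 + (58 + I)*39 = -9 + (2262 + 39*I) = 2253 + 39*I)
(B(178) - 6674)*(-65*(76 + 50) - 49780) = ((2253 + 39*178) - 6674)*(-65*(76 + 50) - 49780) = ((2253 + 6942) - 6674)*(-65*126 - 49780) = (9195 - 6674)*(-8190 - 49780) = 2521*(-57970) = -146142370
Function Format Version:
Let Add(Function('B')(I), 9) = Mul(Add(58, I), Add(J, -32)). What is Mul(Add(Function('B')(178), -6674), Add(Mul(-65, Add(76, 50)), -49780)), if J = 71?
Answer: -146142370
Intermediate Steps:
Function('B')(I) = Add(2253, Mul(39, I)) (Function('B')(I) = Add(-9, Mul(Add(58, I), Add(71, -32))) = Add(-9, Mul(Add(58, I), 39)) = Add(-9, Add(2262, Mul(39, I))) = Add(2253, Mul(39, I)))
Mul(Add(Function('B')(178), -6674), Add(Mul(-65, Add(76, 50)), -49780)) = Mul(Add(Add(2253, Mul(39, 178)), -6674), Add(Mul(-65, Add(76, 50)), -49780)) = Mul(Add(Add(2253, 6942), -6674), Add(Mul(-65, 126), -49780)) = Mul(Add(9195, -6674), Add(-8190, -49780)) = Mul(2521, -57970) = -146142370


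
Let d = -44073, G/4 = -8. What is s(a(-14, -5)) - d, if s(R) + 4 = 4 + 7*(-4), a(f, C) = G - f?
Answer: 44045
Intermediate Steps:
G = -32 (G = 4*(-8) = -32)
a(f, C) = -32 - f
s(R) = -28 (s(R) = -4 + (4 + 7*(-4)) = -4 + (4 - 28) = -4 - 24 = -28)
s(a(-14, -5)) - d = -28 - 1*(-44073) = -28 + 44073 = 44045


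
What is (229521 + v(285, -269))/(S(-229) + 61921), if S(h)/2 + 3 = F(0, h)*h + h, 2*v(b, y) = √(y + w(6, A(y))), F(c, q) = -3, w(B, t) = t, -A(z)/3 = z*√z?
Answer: 229521/62831 + √(-269 + 807*I*√269)/125662 ≈ 3.6536 + 0.00065399*I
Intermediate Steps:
A(z) = -3*z^(3/2) (A(z) = -3*z*√z = -3*z^(3/2))
v(b, y) = √(y - 3*y^(3/2))/2
S(h) = -6 - 4*h (S(h) = -6 + 2*(-3*h + h) = -6 + 2*(-2*h) = -6 - 4*h)
(229521 + v(285, -269))/(S(-229) + 61921) = (229521 + √(-269 - (-807)*I*√269)/2)/((-6 - 4*(-229)) + 61921) = (229521 + √(-269 - (-807)*I*√269)/2)/((-6 + 916) + 61921) = (229521 + √(-269 + 807*I*√269)/2)/(910 + 61921) = (229521 + √(-269 + 807*I*√269)/2)/62831 = (229521 + √(-269 + 807*I*√269)/2)*(1/62831) = 229521/62831 + √(-269 + 807*I*√269)/125662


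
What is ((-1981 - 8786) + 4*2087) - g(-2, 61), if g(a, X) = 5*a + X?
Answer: -2470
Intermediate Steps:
g(a, X) = X + 5*a
((-1981 - 8786) + 4*2087) - g(-2, 61) = ((-1981 - 8786) + 4*2087) - (61 + 5*(-2)) = (-10767 + 8348) - (61 - 10) = -2419 - 1*51 = -2419 - 51 = -2470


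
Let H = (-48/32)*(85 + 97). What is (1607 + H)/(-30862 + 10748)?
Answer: -667/10057 ≈ -0.066322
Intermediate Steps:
H = -273 (H = -48*1/32*182 = -3/2*182 = -273)
(1607 + H)/(-30862 + 10748) = (1607 - 273)/(-30862 + 10748) = 1334/(-20114) = 1334*(-1/20114) = -667/10057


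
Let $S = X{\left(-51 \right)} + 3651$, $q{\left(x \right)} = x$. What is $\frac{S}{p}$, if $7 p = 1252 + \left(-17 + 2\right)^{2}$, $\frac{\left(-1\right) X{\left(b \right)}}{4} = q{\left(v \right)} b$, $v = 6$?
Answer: $\frac{4875}{211} \approx 23.104$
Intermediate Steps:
$X{\left(b \right)} = - 24 b$ ($X{\left(b \right)} = - 4 \cdot 6 b = - 24 b$)
$S = 4875$ ($S = \left(-24\right) \left(-51\right) + 3651 = 1224 + 3651 = 4875$)
$p = 211$ ($p = \frac{1252 + \left(-17 + 2\right)^{2}}{7} = \frac{1252 + \left(-15\right)^{2}}{7} = \frac{1252 + 225}{7} = \frac{1}{7} \cdot 1477 = 211$)
$\frac{S}{p} = \frac{4875}{211}$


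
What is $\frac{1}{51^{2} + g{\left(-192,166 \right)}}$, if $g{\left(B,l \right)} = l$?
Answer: $\frac{1}{2767} \approx 0.0003614$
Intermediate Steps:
$\frac{1}{51^{2} + g{\left(-192,166 \right)}} = \frac{1}{51^{2} + 166} = \frac{1}{2601 + 166} = \frac{1}{2767}$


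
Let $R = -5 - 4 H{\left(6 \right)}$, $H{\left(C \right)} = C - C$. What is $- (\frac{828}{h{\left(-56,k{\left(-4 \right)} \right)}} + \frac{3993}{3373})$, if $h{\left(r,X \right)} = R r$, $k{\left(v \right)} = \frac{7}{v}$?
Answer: $- \frac{977721}{236110} \approx -4.141$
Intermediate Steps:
$H{\left(C \right)} = 0$
$R = -5$ ($R = -5 - 0 = -5 + 0 = -5$)
$h{\left(r,X \right)} = - 5 r$
$- (\frac{828}{h{\left(-56,k{\left(-4 \right)} \right)}} + \frac{3993}{3373}) = - (\frac{828}{\left(-5\right) \left(-56\right)} + \frac{3993}{3373}) = - (\frac{828}{280} + 3993 \cdot \frac{1}{3373}) = - (828 \cdot \frac{1}{280} + \frac{3993}{3373}) = - (\frac{207}{70} + \frac{3993}{3373}) = \left(-1\right) \frac{977721}{236110} = - \frac{977721}{236110}$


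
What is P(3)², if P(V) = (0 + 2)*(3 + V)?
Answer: 144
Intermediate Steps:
P(V) = 6 + 2*V (P(V) = 2*(3 + V) = 6 + 2*V)
P(3)² = (6 + 2*3)² = (6 + 6)² = 12² = 144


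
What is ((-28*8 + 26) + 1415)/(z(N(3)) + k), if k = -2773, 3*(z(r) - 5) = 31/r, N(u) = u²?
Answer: -32859/74705 ≈ -0.43985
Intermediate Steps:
z(r) = 5 + 31/(3*r) (z(r) = 5 + (31/r)/3 = 5 + 31/(3*r))
((-28*8 + 26) + 1415)/(z(N(3)) + k) = ((-28*8 + 26) + 1415)/((5 + 31/(3*(3²))) - 2773) = ((-224 + 26) + 1415)/((5 + (31/3)/9) - 2773) = (-198 + 1415)/((5 + (31/3)*(⅑)) - 2773) = 1217/((5 + 31/27) - 2773) = 1217/(166/27 - 2773) = 1217/(-74705/27) = 1217*(-27/74705) = -32859/74705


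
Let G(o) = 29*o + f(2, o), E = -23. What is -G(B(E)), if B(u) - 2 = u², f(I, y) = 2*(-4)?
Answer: -15391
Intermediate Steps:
f(I, y) = -8
B(u) = 2 + u²
G(o) = -8 + 29*o (G(o) = 29*o - 8 = -8 + 29*o)
-G(B(E)) = -(-8 + 29*(2 + (-23)²)) = -(-8 + 29*(2 + 529)) = -(-8 + 29*531) = -(-8 + 15399) = -1*15391 = -15391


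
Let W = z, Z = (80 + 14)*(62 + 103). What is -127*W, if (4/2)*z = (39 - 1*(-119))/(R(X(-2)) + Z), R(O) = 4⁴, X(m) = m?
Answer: -10033/15766 ≈ -0.63637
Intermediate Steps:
R(O) = 256
Z = 15510 (Z = 94*165 = 15510)
z = 79/15766 (z = ((39 - 1*(-119))/(256 + 15510))/2 = ((39 + 119)/15766)/2 = (158*(1/15766))/2 = (½)*(79/7883) = 79/15766 ≈ 0.0050108)
W = 79/15766 ≈ 0.0050108
-127*W = -127*79/15766 = -10033/15766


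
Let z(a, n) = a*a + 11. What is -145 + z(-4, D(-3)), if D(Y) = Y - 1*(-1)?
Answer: -118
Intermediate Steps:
D(Y) = 1 + Y (D(Y) = Y + 1 = 1 + Y)
z(a, n) = 11 + a**2 (z(a, n) = a**2 + 11 = 11 + a**2)
-145 + z(-4, D(-3)) = -145 + (11 + (-4)**2) = -145 + (11 + 16) = -145 + 27 = -118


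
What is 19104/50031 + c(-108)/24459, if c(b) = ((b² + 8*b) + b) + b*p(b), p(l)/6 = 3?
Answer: 100548436/135967581 ≈ 0.73950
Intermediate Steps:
p(l) = 18 (p(l) = 6*3 = 18)
c(b) = b² + 27*b (c(b) = ((b² + 8*b) + b) + b*18 = (b² + 9*b) + 18*b = b² + 27*b)
19104/50031 + c(-108)/24459 = 19104/50031 - 108*(27 - 108)/24459 = 19104*(1/50031) - 108*(-81)*(1/24459) = 6368/16677 + 8748*(1/24459) = 6368/16677 + 2916/8153 = 100548436/135967581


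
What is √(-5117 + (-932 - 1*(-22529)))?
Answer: 4*√1030 ≈ 128.37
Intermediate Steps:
√(-5117 + (-932 - 1*(-22529))) = √(-5117 + (-932 + 22529)) = √(-5117 + 21597) = √16480 = 4*√1030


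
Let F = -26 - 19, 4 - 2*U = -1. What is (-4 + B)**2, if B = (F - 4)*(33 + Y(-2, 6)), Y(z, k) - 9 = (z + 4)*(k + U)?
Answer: 8381025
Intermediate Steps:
U = 5/2 (U = 2 - 1/2*(-1) = 2 + 1/2 = 5/2 ≈ 2.5000)
Y(z, k) = 9 + (4 + z)*(5/2 + k) (Y(z, k) = 9 + (z + 4)*(k + 5/2) = 9 + (4 + z)*(5/2 + k))
F = -45
B = -2891 (B = (-45 - 4)*(33 + (19 + 4*6 + (5/2)*(-2) + 6*(-2))) = -49*(33 + (19 + 24 - 5 - 12)) = -49*(33 + 26) = -49*59 = -2891)
(-4 + B)**2 = (-4 - 2891)**2 = (-2895)**2 = 8381025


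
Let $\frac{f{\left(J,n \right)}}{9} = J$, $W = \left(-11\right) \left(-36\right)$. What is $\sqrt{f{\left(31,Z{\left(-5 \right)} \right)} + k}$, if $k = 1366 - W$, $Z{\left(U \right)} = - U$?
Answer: $\sqrt{1249} \approx 35.341$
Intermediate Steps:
$W = 396$
$f{\left(J,n \right)} = 9 J$
$k = 970$ ($k = 1366 - 396 = 970$)
$\sqrt{f{\left(31,Z{\left(-5 \right)} \right)} + k} = \sqrt{9 \cdot 31 + 970} = \sqrt{279 + 970} = \sqrt{1249}$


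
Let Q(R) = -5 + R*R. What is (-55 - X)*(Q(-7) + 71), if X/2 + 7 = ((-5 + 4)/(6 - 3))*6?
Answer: -4255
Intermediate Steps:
Q(R) = -5 + R²
X = -18 (X = -14 + 2*(((-5 + 4)/(6 - 3))*6) = -14 + 2*(-1/3*6) = -14 + 2*(-1*⅓*6) = -14 + 2*(-⅓*6) = -14 + 2*(-2) = -14 - 4 = -18)
(-55 - X)*(Q(-7) + 71) = (-55 - 1*(-18))*((-5 + (-7)²) + 71) = (-55 + 18)*((-5 + 49) + 71) = -37*(44 + 71) = -37*115 = -4255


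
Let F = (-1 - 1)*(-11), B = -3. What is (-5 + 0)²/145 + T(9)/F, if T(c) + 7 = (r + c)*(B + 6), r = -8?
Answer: -3/319 ≈ -0.0094044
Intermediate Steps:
F = 22 (F = -2*(-11) = 22)
T(c) = -31 + 3*c (T(c) = -7 + (-8 + c)*(-3 + 6) = -7 + (-8 + c)*3 = -7 + (-24 + 3*c) = -31 + 3*c)
(-5 + 0)²/145 + T(9)/F = (-5 + 0)²/145 + (-31 + 3*9)/22 = (-5)²*(1/145) + (-31 + 27)*(1/22) = 25*(1/145) - 4*1/22 = 5/29 - 2/11 = -3/319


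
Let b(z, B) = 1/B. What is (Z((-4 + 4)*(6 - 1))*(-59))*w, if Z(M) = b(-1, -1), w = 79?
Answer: 4661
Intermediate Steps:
Z(M) = -1 (Z(M) = 1/(-1) = -1)
(Z((-4 + 4)*(6 - 1))*(-59))*w = -1*(-59)*79 = 59*79 = 4661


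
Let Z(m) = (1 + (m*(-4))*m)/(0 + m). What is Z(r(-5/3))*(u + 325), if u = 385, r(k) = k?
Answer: 12922/3 ≈ 4307.3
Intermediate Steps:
Z(m) = (1 - 4*m²)/m (Z(m) = (1 + (-4*m)*m)/m = (1 - 4*m²)/m)
Z(r(-5/3))*(u + 325) = (1/(-5/3) - (-20)/3)*(385 + 325) = (1/(-5*⅓) - (-20)/3)*710 = (1/(-5/3) - 4*(-5/3))*710 = (-⅗ + 20/3)*710 = (91/15)*710 = 12922/3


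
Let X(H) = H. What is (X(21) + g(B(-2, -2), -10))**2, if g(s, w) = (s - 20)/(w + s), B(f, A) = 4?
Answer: 5041/9 ≈ 560.11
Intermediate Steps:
g(s, w) = (-20 + s)/(s + w)
(X(21) + g(B(-2, -2), -10))**2 = (21 + (-20 + 4)/(4 - 10))**2 = (21 - 16/(-6))**2 = (21 - 1/6*(-16))**2 = (21 + 8/3)**2 = (71/3)**2 = 5041/9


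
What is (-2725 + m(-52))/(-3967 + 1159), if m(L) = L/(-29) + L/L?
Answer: 9868/10179 ≈ 0.96945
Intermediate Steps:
m(L) = 1 - L/29 (m(L) = L*(-1/29) + 1 = -L/29 + 1 = 1 - L/29)
(-2725 + m(-52))/(-3967 + 1159) = (-2725 + (1 - 1/29*(-52)))/(-3967 + 1159) = (-2725 + (1 + 52/29))/(-2808) = (-2725 + 81/29)*(-1/2808) = -78944/29*(-1/2808) = 9868/10179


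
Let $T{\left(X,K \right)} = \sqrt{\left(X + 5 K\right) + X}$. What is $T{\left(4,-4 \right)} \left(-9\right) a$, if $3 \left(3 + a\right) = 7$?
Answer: $12 i \sqrt{3} \approx 20.785 i$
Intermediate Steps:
$T{\left(X,K \right)} = \sqrt{2 X + 5 K}$
$a = - \frac{2}{3}$ ($a = -3 + \frac{1}{3} \cdot 7 = -3 + \frac{7}{3} = - \frac{2}{3} \approx -0.66667$)
$T{\left(4,-4 \right)} \left(-9\right) a = \sqrt{2 \cdot 4 + 5 \left(-4\right)} \left(-9\right) \left(- \frac{2}{3}\right) = \sqrt{8 - 20} \left(-9\right) \left(- \frac{2}{3}\right) = \sqrt{-12} \left(-9\right) \left(- \frac{2}{3}\right) = 2 i \sqrt{3} \left(-9\right) \left(- \frac{2}{3}\right) = - 18 i \sqrt{3} \left(- \frac{2}{3}\right) = 12 i \sqrt{3}$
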